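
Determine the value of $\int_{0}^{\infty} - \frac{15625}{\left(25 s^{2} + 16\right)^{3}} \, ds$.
$- \frac{9375 \pi}{16384}$

Start from the standard arctangent integral
$$J(a) = \int_{0}^{\infty} - \frac{1}{a^{2} + s^{2}} \, ds = - \frac{\pi}{2 a}.$$

Differentiating under the integral sign with respect to $a$,
$$\frac{dJ}{da} = \int_{0}^{\infty} \frac{2 a}{\left(a^{2} + s^{2}\right)^{2}} \, ds = \frac{\pi}{2 a^{2}},$$
so $\int_{0}^{\infty} - \frac{1}{\left(a^{2} + s^{2}\right)^{2}} \, ds = - \frac{\pi}{4 a^{3}}$.

Repeating — each differentiation of $1/(s^2+a^2)^j$ produces $-2ja/(s^2+a^2)^{j+1}$ — and dividing through by $-2ja$ at each step yields, after $2$ differentiations in total,
$$\int_{0}^{\infty} - \frac{1}{\left(a^{2} + s^{2}\right)^{3}} \, ds = - \frac{3 \pi}{16 a^{5}}.$$

Setting $a = \frac{4}{5}$:
$$I = - \frac{9375 \pi}{16384}.$$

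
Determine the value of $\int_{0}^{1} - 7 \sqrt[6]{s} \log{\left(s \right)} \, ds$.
$\frac{36}{7}$

Consider the simpler parametrised integral
$$J(a) = \int_{0}^{1} - 7 s^{a} \, ds = - \frac{7}{a + 1}.$$

Differentiating under the integral sign brings down a factor of $\ln s$:
$$\frac{dJ}{da} = \int_{0}^{1} - 7 s^{a} \log{\left(s \right)} \, ds = \frac{7}{\left(a + 1\right)^{2}}.$$

The integral on the left is $I$, so $I = \frac{7}{\left(a + 1\right)^{2}}$.

Setting $a = \frac{1}{6}$:
$$I = \frac{36}{7}.$$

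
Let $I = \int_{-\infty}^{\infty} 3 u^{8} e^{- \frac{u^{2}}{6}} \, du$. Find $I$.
$25515 \sqrt{6} \sqrt{\pi}$

Consider the simpler parametrised integral
$$J(a) = \int_{-\infty}^{\infty} 3 e^{- a u^{2}} \, du = \frac{3 \sqrt{\pi}}{\sqrt{a}}.$$

Differentiating under the integral sign brings down a factor of $(-u^2)$:
$$\frac{dJ}{da} = \int_{-\infty}^{\infty} - 3 u^{2} e^{- a u^{2}} \, du = - \frac{3 \sqrt{\pi}}{2 a^{\frac{3}{2}}}.$$

Repeating $4$ times in total — each differentiation brings down another $(-u^2)$ — gives
$$\frac{d^{4}J}{da^{4}} = \int_{-\infty}^{\infty} 3 u^{8} e^{- a u^{2}} \, du = \frac{315 \sqrt{\pi}}{16 a^{\frac{9}{2}}},$$
and the integrand here is exactly the target integrand, so $I = \frac{315 \sqrt{\pi}}{16 a^{\frac{9}{2}}}$.

Setting $a = \frac{1}{6}$:
$$I = 25515 \sqrt{6} \sqrt{\pi}.$$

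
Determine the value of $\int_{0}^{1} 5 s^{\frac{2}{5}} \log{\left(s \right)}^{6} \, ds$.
$\frac{281250000}{823543}$

Begin with the known integral
$$J(a) = \int_{0}^{1} 5 s^{a} \, ds = \frac{5}{a + 1}.$$

Differentiating under the integral sign brings down a factor of $\ln s$:
$$\frac{dJ}{da} = \int_{0}^{1} 5 s^{a} \log{\left(s \right)} \, ds = - \frac{5}{\left(a + 1\right)^{2}}.$$

Repeating $6$ times in total — each differentiation brings down another $\ln s$ — gives
$$\frac{d^{6}J}{da^{6}} = \int_{0}^{1} 5 s^{a} \log{\left(s \right)}^{6} \, ds = \frac{3600}{\left(a + 1\right)^{7}},$$
and the integrand here is exactly the target integrand, so $I = \frac{3600}{\left(a + 1\right)^{7}}$.

Setting $a = \frac{2}{5}$:
$$I = \frac{281250000}{823543}.$$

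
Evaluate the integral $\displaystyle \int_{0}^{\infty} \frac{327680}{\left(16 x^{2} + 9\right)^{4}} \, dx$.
$\frac{12800 \pi}{2187}$

Begin with the known result
$$J(a) = \int_{0}^{\infty} \frac{5}{a^{2} + x^{2}} \, dx = \frac{5 \pi}{2 a}.$$

Differentiating under the integral sign with respect to $a$,
$$\frac{dJ}{da} = \int_{0}^{\infty} - \frac{10 a}{\left(a^{2} + x^{2}\right)^{2}} \, dx = - \frac{5 \pi}{2 a^{2}},$$
so $\int_{0}^{\infty} \frac{5}{\left(a^{2} + x^{2}\right)^{2}} \, dx = \frac{5 \pi}{4 a^{3}}$.

Repeating — each differentiation of $1/(x^2+a^2)^j$ produces $-2ja/(x^2+a^2)^{j+1}$ — and dividing through by $-2ja$ at each step yields, after $3$ differentiations in total,
$$\int_{0}^{\infty} \frac{5}{\left(a^{2} + x^{2}\right)^{4}} \, dx = \frac{25 \pi}{32 a^{7}}.$$

Setting $a = \frac{3}{4}$:
$$I = \frac{12800 \pi}{2187}.$$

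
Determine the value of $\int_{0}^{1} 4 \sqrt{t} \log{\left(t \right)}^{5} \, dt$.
$- \frac{10240}{243}$

Begin with the known integral
$$J(a) = \int_{0}^{1} 4 t^{a} \, dt = \frac{4}{a + 1}.$$

Differentiating under the integral sign brings down a factor of $\ln t$:
$$\frac{dJ}{da} = \int_{0}^{1} 4 t^{a} \log{\left(t \right)} \, dt = - \frac{4}{\left(a + 1\right)^{2}}.$$

Repeating $5$ times in total — each differentiation brings down another $\ln t$ — gives
$$\frac{d^{5}J}{da^{5}} = \int_{0}^{1} 4 t^{a} \log{\left(t \right)}^{5} \, dt = - \frac{480}{\left(a + 1\right)^{6}},$$
and the integrand here is exactly the target integrand, so $I = - \frac{480}{\left(a + 1\right)^{6}}$.

Setting $a = \frac{1}{2}$:
$$I = - \frac{10240}{243}.$$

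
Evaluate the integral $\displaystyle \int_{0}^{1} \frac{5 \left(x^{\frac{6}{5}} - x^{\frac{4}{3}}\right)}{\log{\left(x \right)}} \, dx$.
$- \log{\left(\frac{52521875}{39135393} \right)}$

Consider the one-parameter family: let $I(a) = \int_{0}^{1} \frac{5 \left(x^{\frac{6}{5}} - x^{a}\right)}{\log{\left(x \right)}} \, dx$.

Since $\dfrac{\partial}{\partial a}\,x^{a} = x^{a} \ln x$, the $\ln x$ in the denominator cancels and
$$\frac{dI}{da} = \int_{0}^{1} -5 x^{a} \, dx = -5 \left[\frac{x^{a+1}}{a+1}\right]_0^1 = - \frac{5}{a + 1}.$$

Integrating with respect to $a$ gives $I(a) = - \log{\left(\frac{3125 \left(a + 1\right)^{5}}{161051} \right)} + C$.

At $a = \frac{6}{5}$ the integrand is identically $0$, so $I(\frac{6}{5}) = 0$. The closed form gives $0$, hence $C = 0$.

Setting $a = \frac{4}{3}$:
$$I = - \log{\left(\frac{52521875}{39135393} \right)}.$$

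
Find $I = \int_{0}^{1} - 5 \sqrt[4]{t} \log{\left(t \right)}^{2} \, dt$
$- \frac{128}{25}$

Begin with the known integral
$$J(a) = \int_{0}^{1} - 5 t^{a} \, dt = - \frac{5}{a + 1}.$$

Differentiating under the integral sign brings down a factor of $\ln t$:
$$\frac{dJ}{da} = \int_{0}^{1} - 5 t^{a} \log{\left(t \right)} \, dt = \frac{5}{\left(a + 1\right)^{2}}.$$

Repeating twice in total — each differentiation brings down another $\ln t$ — gives
$$\frac{d^{2}J}{da^{2}} = \int_{0}^{1} - 5 t^{a} \log{\left(t \right)}^{2} \, dt = - \frac{10}{\left(a + 1\right)^{3}},$$
and the integrand here is exactly the target integrand, so $I = - \frac{10}{\left(a + 1\right)^{3}}$.

Setting $a = \frac{1}{4}$:
$$I = - \frac{128}{25}.$$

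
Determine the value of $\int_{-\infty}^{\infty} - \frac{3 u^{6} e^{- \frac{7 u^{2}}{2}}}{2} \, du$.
$- \frac{45 \sqrt{14} \sqrt{\pi}}{4802}$

Consider the simpler parametrised integral
$$J(a) = \int_{-\infty}^{\infty} - \frac{3 e^{- a u^{2}}}{2} \, du = - \frac{3 \sqrt{\pi}}{2 \sqrt{a}}.$$

Differentiating under the integral sign brings down a factor of $(-u^2)$:
$$\frac{dJ}{da} = \int_{-\infty}^{\infty} \frac{3 u^{2} e^{- a u^{2}}}{2} \, du = \frac{3 \sqrt{\pi}}{4 a^{\frac{3}{2}}}.$$

Repeating $3$ times in total — each differentiation brings down another $(-u^2)$ — gives
$$\frac{d^{3}J}{da^{3}} = \int_{-\infty}^{\infty} \frac{3 u^{6} e^{- a u^{2}}}{2} \, du = \frac{45 \sqrt{\pi}}{16 a^{\frac{7}{2}}},$$
and the integrand here is $(-1)^{3}$ times the target integrand, so $I = (-1)^{3}\,\frac{d^{3}J}{da^{3}} = - \frac{45 \sqrt{\pi}}{16 a^{\frac{7}{2}}}$.

Setting $a = \frac{7}{2}$:
$$I = - \frac{45 \sqrt{14} \sqrt{\pi}}{4802}.$$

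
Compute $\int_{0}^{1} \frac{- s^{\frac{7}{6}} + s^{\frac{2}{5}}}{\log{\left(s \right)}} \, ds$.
$- \log{\left(65 \right)} + \log{\left(42 \right)}$

Consider the one-parameter family: let $I(a) = \int_{0}^{1} \frac{s^{\frac{2}{5}} - s^{a}}{\log{\left(s \right)}} \, ds$.

Since $\dfrac{\partial}{\partial a}\,s^{a} = s^{a} \ln s$, the $\ln s$ in the denominator cancels and
$$\frac{dI}{da} = \int_{0}^{1} -1 s^{a} \, ds = -1 \left[\frac{s^{a+1}}{a+1}\right]_0^1 = - \frac{1}{a + 1}.$$

Integrating with respect to $a$ gives $I(a) = - \log{\left(\frac{5 a}{7} + \frac{5}{7} \right)} + C$.

At $a = \frac{2}{5}$ the integrand is identically $0$, so $I(\frac{2}{5}) = 0$. The closed form gives $0$, hence $C = 0$.

Setting $a = \frac{7}{6}$:
$$I = - \log{\left(65 \right)} + \log{\left(42 \right)}.$$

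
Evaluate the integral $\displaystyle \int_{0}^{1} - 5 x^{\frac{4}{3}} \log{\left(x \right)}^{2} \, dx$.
$- \frac{270}{343}$

Begin with the known integral
$$J(a) = \int_{0}^{1} - 5 x^{a} \, dx = - \frac{5}{a + 1}.$$

Differentiating under the integral sign brings down a factor of $\ln x$:
$$\frac{dJ}{da} = \int_{0}^{1} - 5 x^{a} \log{\left(x \right)} \, dx = \frac{5}{\left(a + 1\right)^{2}}.$$

Repeating twice in total — each differentiation brings down another $\ln x$ — gives
$$\frac{d^{2}J}{da^{2}} = \int_{0}^{1} - 5 x^{a} \log{\left(x \right)}^{2} \, dx = - \frac{10}{\left(a + 1\right)^{3}},$$
and the integrand here is exactly the target integrand, so $I = - \frac{10}{\left(a + 1\right)^{3}}$.

Setting $a = \frac{4}{3}$:
$$I = - \frac{270}{343}.$$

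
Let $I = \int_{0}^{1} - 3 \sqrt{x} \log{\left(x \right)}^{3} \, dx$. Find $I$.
$\frac{32}{9}$

Consider the simpler parametrised integral
$$J(a) = \int_{0}^{1} - 3 x^{a} \, dx = - \frac{3}{a + 1}.$$

Differentiating under the integral sign brings down a factor of $\ln x$:
$$\frac{dJ}{da} = \int_{0}^{1} - 3 x^{a} \log{\left(x \right)} \, dx = \frac{3}{\left(a + 1\right)^{2}}.$$

Repeating $3$ times in total — each differentiation brings down another $\ln x$ — gives
$$\frac{d^{3}J}{da^{3}} = \int_{0}^{1} - 3 x^{a} \log{\left(x \right)}^{3} \, dx = \frac{18}{\left(a + 1\right)^{4}},$$
and the integrand here is exactly the target integrand, so $I = \frac{18}{\left(a + 1\right)^{4}}$.

Setting $a = \frac{1}{2}$:
$$I = \frac{32}{9}.$$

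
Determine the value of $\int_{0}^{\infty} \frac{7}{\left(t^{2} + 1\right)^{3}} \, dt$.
$\frac{21 \pi}{16}$

Start from the standard arctangent integral
$$J(a) = \int_{0}^{\infty} \frac{7}{a^{2} + t^{2}} \, dt = \frac{7 \pi}{2 a}.$$

Differentiating under the integral sign with respect to $a$,
$$\frac{dJ}{da} = \int_{0}^{\infty} - \frac{14 a}{\left(a^{2} + t^{2}\right)^{2}} \, dt = - \frac{7 \pi}{2 a^{2}},$$
so $\int_{0}^{\infty} \frac{7}{\left(a^{2} + t^{2}\right)^{2}} \, dt = \frac{7 \pi}{4 a^{3}}$.

Repeating — each differentiation of $1/(t^2+a^2)^j$ produces $-2ja/(t^2+a^2)^{j+1}$ — and dividing through by $-2ja$ at each step yields, after $2$ differentiations in total,
$$\int_{0}^{\infty} \frac{7}{\left(a^{2} + t^{2}\right)^{3}} \, dt = \frac{21 \pi}{16 a^{5}}.$$

Setting $a = 1$:
$$I = \frac{21 \pi}{16}.$$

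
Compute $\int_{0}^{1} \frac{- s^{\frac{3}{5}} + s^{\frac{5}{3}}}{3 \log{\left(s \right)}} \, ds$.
$- \frac{\log{\left(3 \right)}}{3} + \frac{\log{\left(5 \right)}}{3}$

Replace the exponent $\frac{3}{5}$ by a parameter $a$: let $I(a) = \int_{0}^{1} \frac{s^{\frac{5}{3}} - s^{a}}{3 \log{\left(s \right)}} \, ds$.

Since $\dfrac{\partial}{\partial a}\,s^{a} = s^{a} \ln s$, the $\ln s$ in the denominator cancels and
$$\frac{dI}{da} = \int_{0}^{1} - \frac{1}{3} s^{a} \, ds = - \frac{1}{3} \left[\frac{s^{a+1}}{a+1}\right]_0^1 = - \frac{1}{3 a + 3}.$$

Integrating with respect to $a$ gives $I(a) = - \frac{\log{\left(a + 1 \right)}}{3} - \frac{\log{\left(3 \right)}}{3} + \log{\left(2 \right)} + C$.

At $a = \frac{5}{3}$ the integrand is identically $0$, so $I(\frac{5}{3}) = 0$. The closed form gives $0$, hence $C = 0$.

Setting $a = \frac{3}{5}$:
$$I = - \frac{\log{\left(3 \right)}}{3} + \frac{\log{\left(5 \right)}}{3}.$$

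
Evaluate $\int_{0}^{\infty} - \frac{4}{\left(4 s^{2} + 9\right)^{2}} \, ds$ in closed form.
$- \frac{\pi}{54}$

Begin with the known result
$$J(a) = \int_{0}^{\infty} - \frac{1}{4 \left(a^{2} + s^{2}\right)} \, ds = - \frac{\pi}{8 a}.$$

Differentiating under the integral sign with respect to $a$,
$$\frac{dJ}{da} = \int_{0}^{\infty} \frac{a}{2 \left(a^{2} + s^{2}\right)^{2}} \, ds = \frac{\pi}{8 a^{2}},$$
so $\int_{0}^{\infty} - \frac{1}{4 \left(a^{2} + s^{2}\right)^{2}} \, ds = - \frac{\pi}{16 a^{3}}$.

Setting $a = \frac{3}{2}$:
$$I = - \frac{\pi}{54}.$$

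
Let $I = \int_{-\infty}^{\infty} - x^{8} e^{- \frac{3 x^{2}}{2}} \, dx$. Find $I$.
$- \frac{35 \sqrt{6} \sqrt{\pi}}{81}$

Start from the elementary integral
$$J(a) = \int_{-\infty}^{\infty} - e^{- a x^{2}} \, dx = - \frac{\sqrt{\pi}}{\sqrt{a}}.$$

Differentiating under the integral sign brings down a factor of $(-x^2)$:
$$\frac{dJ}{da} = \int_{-\infty}^{\infty} x^{2} e^{- a x^{2}} \, dx = \frac{\sqrt{\pi}}{2 a^{\frac{3}{2}}}.$$

Repeating $4$ times in total — each differentiation brings down another $(-x^2)$ — gives
$$\frac{d^{4}J}{da^{4}} = \int_{-\infty}^{\infty} - x^{8} e^{- a x^{2}} \, dx = - \frac{105 \sqrt{\pi}}{16 a^{\frac{9}{2}}},$$
and the integrand here is exactly the target integrand, so $I = - \frac{105 \sqrt{\pi}}{16 a^{\frac{9}{2}}}$.

Setting $a = \frac{3}{2}$:
$$I = - \frac{35 \sqrt{6} \sqrt{\pi}}{81}.$$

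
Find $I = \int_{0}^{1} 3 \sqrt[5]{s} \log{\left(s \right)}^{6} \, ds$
$\frac{390625}{648}$

Consider the simpler parametrised integral
$$J(a) = \int_{0}^{1} 3 s^{a} \, ds = \frac{3}{a + 1}.$$

Differentiating under the integral sign brings down a factor of $\ln s$:
$$\frac{dJ}{da} = \int_{0}^{1} 3 s^{a} \log{\left(s \right)} \, ds = - \frac{3}{\left(a + 1\right)^{2}}.$$

Repeating $6$ times in total — each differentiation brings down another $\ln s$ — gives
$$\frac{d^{6}J}{da^{6}} = \int_{0}^{1} 3 s^{a} \log{\left(s \right)}^{6} \, ds = \frac{2160}{\left(a + 1\right)^{7}},$$
and the integrand here is exactly the target integrand, so $I = \frac{2160}{\left(a + 1\right)^{7}}$.

Setting $a = \frac{1}{5}$:
$$I = \frac{390625}{648}.$$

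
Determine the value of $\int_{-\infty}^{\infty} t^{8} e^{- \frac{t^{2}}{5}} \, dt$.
$\frac{65625 \sqrt{5} \sqrt{\pi}}{16}$

Start from the elementary integral
$$J(a) = \int_{-\infty}^{\infty} e^{- a t^{2}} \, dt = \frac{\sqrt{\pi}}{\sqrt{a}}.$$

Differentiating under the integral sign brings down a factor of $(-t^2)$:
$$\frac{dJ}{da} = \int_{-\infty}^{\infty} - t^{2} e^{- a t^{2}} \, dt = - \frac{\sqrt{\pi}}{2 a^{\frac{3}{2}}}.$$

Repeating $4$ times in total — each differentiation brings down another $(-t^2)$ — gives
$$\frac{d^{4}J}{da^{4}} = \int_{-\infty}^{\infty} t^{8} e^{- a t^{2}} \, dt = \frac{105 \sqrt{\pi}}{16 a^{\frac{9}{2}}},$$
and the integrand here is exactly the target integrand, so $I = \frac{105 \sqrt{\pi}}{16 a^{\frac{9}{2}}}$.

Setting $a = \frac{1}{5}$:
$$I = \frac{65625 \sqrt{5} \sqrt{\pi}}{16}.$$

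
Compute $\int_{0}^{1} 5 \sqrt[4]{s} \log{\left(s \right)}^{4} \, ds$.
$\frac{24576}{625}$

Start from the elementary integral
$$J(a) = \int_{0}^{1} 5 s^{a} \, ds = \frac{5}{a + 1}.$$

Differentiating under the integral sign brings down a factor of $\ln s$:
$$\frac{dJ}{da} = \int_{0}^{1} 5 s^{a} \log{\left(s \right)} \, ds = - \frac{5}{\left(a + 1\right)^{2}}.$$

Repeating $4$ times in total — each differentiation brings down another $\ln s$ — gives
$$\frac{d^{4}J}{da^{4}} = \int_{0}^{1} 5 s^{a} \log{\left(s \right)}^{4} \, ds = \frac{120}{\left(a + 1\right)^{5}},$$
and the integrand here is exactly the target integrand, so $I = \frac{120}{\left(a + 1\right)^{5}}$.

Setting $a = \frac{1}{4}$:
$$I = \frac{24576}{625}.$$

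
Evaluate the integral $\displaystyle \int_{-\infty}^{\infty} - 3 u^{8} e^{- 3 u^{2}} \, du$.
$- \frac{35 \sqrt{3} \sqrt{\pi}}{432}$

Start from the elementary integral
$$J(a) = \int_{-\infty}^{\infty} - 3 e^{- a u^{2}} \, du = - \frac{3 \sqrt{\pi}}{\sqrt{a}}.$$

Differentiating under the integral sign brings down a factor of $(-u^2)$:
$$\frac{dJ}{da} = \int_{-\infty}^{\infty} 3 u^{2} e^{- a u^{2}} \, du = \frac{3 \sqrt{\pi}}{2 a^{\frac{3}{2}}}.$$

Repeating $4$ times in total — each differentiation brings down another $(-u^2)$ — gives
$$\frac{d^{4}J}{da^{4}} = \int_{-\infty}^{\infty} - 3 u^{8} e^{- a u^{2}} \, du = - \frac{315 \sqrt{\pi}}{16 a^{\frac{9}{2}}},$$
and the integrand here is exactly the target integrand, so $I = - \frac{315 \sqrt{\pi}}{16 a^{\frac{9}{2}}}$.

Setting $a = 3$:
$$I = - \frac{35 \sqrt{3} \sqrt{\pi}}{432}.$$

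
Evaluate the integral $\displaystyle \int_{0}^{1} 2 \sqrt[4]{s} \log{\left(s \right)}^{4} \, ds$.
$\frac{49152}{3125}$

Start from the elementary integral
$$J(a) = \int_{0}^{1} 2 s^{a} \, ds = \frac{2}{a + 1}.$$

Differentiating under the integral sign brings down a factor of $\ln s$:
$$\frac{dJ}{da} = \int_{0}^{1} 2 s^{a} \log{\left(s \right)} \, ds = - \frac{2}{\left(a + 1\right)^{2}}.$$

Repeating $4$ times in total — each differentiation brings down another $\ln s$ — gives
$$\frac{d^{4}J}{da^{4}} = \int_{0}^{1} 2 s^{a} \log{\left(s \right)}^{4} \, ds = \frac{48}{\left(a + 1\right)^{5}},$$
and the integrand here is exactly the target integrand, so $I = \frac{48}{\left(a + 1\right)^{5}}$.

Setting $a = \frac{1}{4}$:
$$I = \frac{49152}{3125}.$$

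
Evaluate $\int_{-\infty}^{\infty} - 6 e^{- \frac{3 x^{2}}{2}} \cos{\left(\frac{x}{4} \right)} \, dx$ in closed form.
$- \frac{2 \sqrt{6} \sqrt{\pi}}{e^{\frac{1}{96}}}$

Let $b$ denote the cosine frequency and define $I(b) = \int_{-\infty}^{\infty} - 6 e^{- \frac{3 x^{2}}{2}} \cos{\left(b x \right)} \, dx$.

Differentiating under the integral sign,
$$I'(b) = \int_{-\infty}^{\infty} 6 x e^{- \frac{3 x^{2}}{2}} \sin{\left(b x \right)} \, dx.$$

Integrate $\int_{-\infty}^{\infty} x \sin(b x)\, e^{- \frac{3 x^{2}}{2}}\, dx$ by parts with $u = \sin(b x)$ and $dv = x\, e^{- \frac{3 x^{2}}{2}}\, dx$, giving $v = - \frac{e^{- \frac{3 x^{2}}{2}}}{3}$. The boundary term vanishes and
$$\int_{-\infty}^{\infty} x \sin(b x)\, e^{- \frac{3 x^{2}}{2}}\, dx = \frac{b}{3} \int_{-\infty}^{\infty} \cos(b x)\, e^{- \frac{3 x^{2}}{2}}\, dx,$$
so $I'(b) = - \frac{b}{3}\, I(b)$.

This is a separable first-order ODE; solving with the initial condition $I(0) = \int_{-\infty}^{\infty} - 6 e^{- \frac{3 x^{2}}{2}}\,dx = - 2 \sqrt{6} \sqrt{\pi}$ gives
$$I(b) = - 2 \sqrt{6} \sqrt{\pi} e^{- \frac{b^{2}}{6}}.$$

Setting $b = \frac{1}{4}$:
$$I = - \frac{2 \sqrt{6} \sqrt{\pi}}{e^{\frac{1}{96}}}.$$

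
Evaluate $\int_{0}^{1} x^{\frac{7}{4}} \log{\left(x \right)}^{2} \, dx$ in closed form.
$\frac{128}{1331}$

Start from the elementary integral
$$J(a) = \int_{0}^{1} x^{a} \, dx = \frac{1}{a + 1}.$$

Differentiating under the integral sign brings down a factor of $\ln x$:
$$\frac{dJ}{da} = \int_{0}^{1} x^{a} \log{\left(x \right)} \, dx = - \frac{1}{\left(a + 1\right)^{2}}.$$

Repeating twice in total — each differentiation brings down another $\ln x$ — gives
$$\frac{d^{2}J}{da^{2}} = \int_{0}^{1} x^{a} \log{\left(x \right)}^{2} \, dx = \frac{2}{\left(a + 1\right)^{3}},$$
and the integrand here is exactly the target integrand, so $I = \frac{2}{\left(a + 1\right)^{3}}$.

Setting $a = \frac{7}{4}$:
$$I = \frac{128}{1331}.$$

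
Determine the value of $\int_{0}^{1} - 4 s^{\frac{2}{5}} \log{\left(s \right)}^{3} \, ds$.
$\frac{15000}{2401}$

Consider the simpler parametrised integral
$$J(a) = \int_{0}^{1} - 4 s^{a} \, ds = - \frac{4}{a + 1}.$$

Differentiating under the integral sign brings down a factor of $\ln s$:
$$\frac{dJ}{da} = \int_{0}^{1} - 4 s^{a} \log{\left(s \right)} \, ds = \frac{4}{\left(a + 1\right)^{2}}.$$

Repeating $3$ times in total — each differentiation brings down another $\ln s$ — gives
$$\frac{d^{3}J}{da^{3}} = \int_{0}^{1} - 4 s^{a} \log{\left(s \right)}^{3} \, ds = \frac{24}{\left(a + 1\right)^{4}},$$
and the integrand here is exactly the target integrand, so $I = \frac{24}{\left(a + 1\right)^{4}}$.

Setting $a = \frac{2}{5}$:
$$I = \frac{15000}{2401}.$$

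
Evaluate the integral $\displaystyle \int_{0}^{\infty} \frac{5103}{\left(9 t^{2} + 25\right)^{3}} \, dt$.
$\frac{5103 \pi}{50000}$

Start from the standard arctangent integral
$$J(a) = \int_{0}^{\infty} \frac{7}{a^{2} + t^{2}} \, dt = \frac{7 \pi}{2 a}.$$

Differentiating under the integral sign with respect to $a$,
$$\frac{dJ}{da} = \int_{0}^{\infty} - \frac{14 a}{\left(a^{2} + t^{2}\right)^{2}} \, dt = - \frac{7 \pi}{2 a^{2}},$$
so $\int_{0}^{\infty} \frac{7}{\left(a^{2} + t^{2}\right)^{2}} \, dt = \frac{7 \pi}{4 a^{3}}$.

Repeating — each differentiation of $1/(t^2+a^2)^j$ produces $-2ja/(t^2+a^2)^{j+1}$ — and dividing through by $-2ja$ at each step yields, after $2$ differentiations in total,
$$\int_{0}^{\infty} \frac{7}{\left(a^{2} + t^{2}\right)^{3}} \, dt = \frac{21 \pi}{16 a^{5}}.$$

Setting $a = \frac{5}{3}$:
$$I = \frac{5103 \pi}{50000}.$$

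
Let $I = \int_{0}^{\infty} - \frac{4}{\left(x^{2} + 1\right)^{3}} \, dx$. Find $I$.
$- \frac{3 \pi}{4}$

Start from the standard arctangent integral
$$J(a) = \int_{0}^{\infty} - \frac{4}{a^{2} + x^{2}} \, dx = - \frac{2 \pi}{a}.$$

Differentiating under the integral sign with respect to $a$,
$$\frac{dJ}{da} = \int_{0}^{\infty} \frac{8 a}{\left(a^{2} + x^{2}\right)^{2}} \, dx = \frac{2 \pi}{a^{2}},$$
so $\int_{0}^{\infty} - \frac{4}{\left(a^{2} + x^{2}\right)^{2}} \, dx = - \frac{\pi}{a^{3}}$.

Repeating — each differentiation of $1/(x^2+a^2)^j$ produces $-2ja/(x^2+a^2)^{j+1}$ — and dividing through by $-2ja$ at each step yields, after $2$ differentiations in total,
$$\int_{0}^{\infty} - \frac{4}{\left(a^{2} + x^{2}\right)^{3}} \, dx = - \frac{3 \pi}{4 a^{5}}.$$

Setting $a = 1$:
$$I = - \frac{3 \pi}{4}.$$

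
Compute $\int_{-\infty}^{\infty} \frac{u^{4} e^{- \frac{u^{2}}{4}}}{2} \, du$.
$12 \sqrt{\pi}$

Start from the elementary integral
$$J(a) = \int_{-\infty}^{\infty} \frac{e^{- a u^{2}}}{2} \, du = \frac{\sqrt{\pi}}{2 \sqrt{a}}.$$

Differentiating under the integral sign brings down a factor of $(-u^2)$:
$$\frac{dJ}{da} = \int_{-\infty}^{\infty} - \frac{u^{2} e^{- a u^{2}}}{2} \, du = - \frac{\sqrt{\pi}}{4 a^{\frac{3}{2}}}.$$

Repeating twice in total — each differentiation brings down another $(-u^2)$ — gives
$$\frac{d^{2}J}{da^{2}} = \int_{-\infty}^{\infty} \frac{u^{4} e^{- a u^{2}}}{2} \, du = \frac{3 \sqrt{\pi}}{8 a^{\frac{5}{2}}},$$
and the integrand here is exactly the target integrand, so $I = \frac{3 \sqrt{\pi}}{8 a^{\frac{5}{2}}}$.

Setting $a = \frac{1}{4}$:
$$I = 12 \sqrt{\pi}.$$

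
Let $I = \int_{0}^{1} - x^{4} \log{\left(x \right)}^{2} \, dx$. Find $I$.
$- \frac{2}{125}$

Start from the elementary integral
$$J(a) = \int_{0}^{1} - x^{a} \, dx = - \frac{1}{a + 1}.$$

Differentiating under the integral sign brings down a factor of $\ln x$:
$$\frac{dJ}{da} = \int_{0}^{1} - x^{a} \log{\left(x \right)} \, dx = \frac{1}{\left(a + 1\right)^{2}}.$$

Repeating twice in total — each differentiation brings down another $\ln x$ — gives
$$\frac{d^{2}J}{da^{2}} = \int_{0}^{1} - x^{a} \log{\left(x \right)}^{2} \, dx = - \frac{2}{\left(a + 1\right)^{3}},$$
and the integrand here is exactly the target integrand, so $I = - \frac{2}{\left(a + 1\right)^{3}}$.

Setting $a = 4$:
$$I = - \frac{2}{125}.$$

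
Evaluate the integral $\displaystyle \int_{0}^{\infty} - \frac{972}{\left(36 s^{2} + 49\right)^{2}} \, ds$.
$- \frac{81 \pi}{686}$

Begin with the known result
$$J(a) = \int_{0}^{\infty} - \frac{3}{4 \left(a^{2} + s^{2}\right)} \, ds = - \frac{3 \pi}{8 a}.$$

Differentiating under the integral sign with respect to $a$,
$$\frac{dJ}{da} = \int_{0}^{\infty} \frac{3 a}{2 \left(a^{2} + s^{2}\right)^{2}} \, ds = \frac{3 \pi}{8 a^{2}},$$
so $\int_{0}^{\infty} - \frac{3}{4 \left(a^{2} + s^{2}\right)^{2}} \, ds = - \frac{3 \pi}{16 a^{3}}$.

Setting $a = \frac{7}{6}$:
$$I = - \frac{81 \pi}{686}.$$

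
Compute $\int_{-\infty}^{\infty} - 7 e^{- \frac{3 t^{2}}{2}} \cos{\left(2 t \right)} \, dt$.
$- \frac{7 \sqrt{6} \sqrt{\pi}}{3 e^{\frac{2}{3}}}$

Treat the cosine frequency as a parameter and define $I(b) = \int_{-\infty}^{\infty} - 7 e^{- \frac{3 t^{2}}{2}} \cos{\left(b t \right)} \, dt$.

Differentiating under the integral sign,
$$I'(b) = \int_{-\infty}^{\infty} 7 t e^{- \frac{3 t^{2}}{2}} \sin{\left(b t \right)} \, dt.$$

Integrate $\int_{-\infty}^{\infty} t \sin(b t)\, e^{- \frac{3 t^{2}}{2}}\, dt$ by parts with $u = \sin(b t)$ and $dv = t\, e^{- \frac{3 t^{2}}{2}}\, dt$, giving $v = - \frac{e^{- \frac{3 t^{2}}{2}}}{3}$. The boundary term vanishes and
$$\int_{-\infty}^{\infty} t \sin(b t)\, e^{- \frac{3 t^{2}}{2}}\, dt = \frac{b}{3} \int_{-\infty}^{\infty} \cos(b t)\, e^{- \frac{3 t^{2}}{2}}\, dt,$$
so $I'(b) = - \frac{b}{3}\, I(b)$.

This is a separable first-order ODE; solving with the initial condition $I(0) = \int_{-\infty}^{\infty} - 7 e^{- \frac{3 t^{2}}{2}}\,dt = - \frac{7 \sqrt{6} \sqrt{\pi}}{3}$ gives
$$I(b) = - \frac{7 \sqrt{6} \sqrt{\pi} e^{- \frac{b^{2}}{6}}}{3}.$$

Setting $b = 2$:
$$I = - \frac{7 \sqrt{6} \sqrt{\pi}}{3 e^{\frac{2}{3}}}.$$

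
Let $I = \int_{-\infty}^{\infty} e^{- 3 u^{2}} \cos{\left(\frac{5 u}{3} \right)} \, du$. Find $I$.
$\frac{\sqrt{3} \sqrt{\pi}}{3 e^{\frac{25}{108}}}$

Treat the cosine frequency as a parameter and define $I(b) = \int_{-\infty}^{\infty} e^{- 3 u^{2}} \cos{\left(b u \right)} \, du$.

Differentiating under the integral sign,
$$I'(b) = \int_{-\infty}^{\infty} - u e^{- 3 u^{2}} \sin{\left(b u \right)} \, du.$$

Integrate $\int_{-\infty}^{\infty} u \sin(b u)\, e^{- 3 u^{2}}\, du$ by parts with $w = \sin(b u)$ and $dv = u\, e^{- 3 u^{2}}\, du$, giving $v = - \frac{e^{- 3 u^{2}}}{6}$. The boundary term vanishes and
$$\int_{-\infty}^{\infty} u \sin(b u)\, e^{- 3 u^{2}}\, du = \frac{b}{6} \int_{-\infty}^{\infty} \cos(b u)\, e^{- 3 u^{2}}\, du,$$
so $I'(b) = - \frac{b}{6}\, I(b)$.

This is a separable first-order ODE; solving with the initial condition $I(0) = \int_{-\infty}^{\infty} e^{- 3 u^{2}}\,du = \frac{\sqrt{3} \sqrt{\pi}}{3}$ gives
$$I(b) = \frac{\sqrt{3} \sqrt{\pi} e^{- \frac{b^{2}}{12}}}{3}.$$

Setting $b = \frac{5}{3}$:
$$I = \frac{\sqrt{3} \sqrt{\pi}}{3 e^{\frac{25}{108}}}.$$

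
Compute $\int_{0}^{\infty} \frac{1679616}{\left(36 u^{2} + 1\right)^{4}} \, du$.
$43740 \pi$

Recall the elementary integral
$$J(a) = \int_{0}^{\infty} \frac{1}{a^{2} + u^{2}} \, du = \frac{\pi}{2 a}.$$

Differentiating under the integral sign with respect to $a$,
$$\frac{dJ}{da} = \int_{0}^{\infty} - \frac{2 a}{\left(a^{2} + u^{2}\right)^{2}} \, du = - \frac{\pi}{2 a^{2}},$$
so $\int_{0}^{\infty} \frac{1}{\left(a^{2} + u^{2}\right)^{2}} \, du = \frac{\pi}{4 a^{3}}$.

Repeating — each differentiation of $1/(u^2+a^2)^j$ produces $-2ja/(u^2+a^2)^{j+1}$ — and dividing through by $-2ja$ at each step yields, after $3$ differentiations in total,
$$\int_{0}^{\infty} \frac{1}{\left(a^{2} + u^{2}\right)^{4}} \, du = \frac{5 \pi}{32 a^{7}}.$$

Setting $a = \frac{1}{6}$:
$$I = 43740 \pi.$$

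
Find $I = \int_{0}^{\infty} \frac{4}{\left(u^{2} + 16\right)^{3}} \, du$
$\frac{3 \pi}{4096}$

Start from the standard arctangent integral
$$J(a) = \int_{0}^{\infty} \frac{4}{a^{2} + u^{2}} \, du = \frac{2 \pi}{a}.$$

Differentiating under the integral sign with respect to $a$,
$$\frac{dJ}{da} = \int_{0}^{\infty} - \frac{8 a}{\left(a^{2} + u^{2}\right)^{2}} \, du = - \frac{2 \pi}{a^{2}},$$
so $\int_{0}^{\infty} \frac{4}{\left(a^{2} + u^{2}\right)^{2}} \, du = \frac{\pi}{a^{3}}$.

Repeating — each differentiation of $1/(u^2+a^2)^j$ produces $-2ja/(u^2+a^2)^{j+1}$ — and dividing through by $-2ja$ at each step yields, after $2$ differentiations in total,
$$\int_{0}^{\infty} \frac{4}{\left(a^{2} + u^{2}\right)^{3}} \, du = \frac{3 \pi}{4 a^{5}}.$$

Setting $a = 4$:
$$I = \frac{3 \pi}{4096}.$$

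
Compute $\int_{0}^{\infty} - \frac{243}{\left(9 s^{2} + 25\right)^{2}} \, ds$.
$- \frac{81 \pi}{500}$

Recall the elementary integral
$$J(a) = \int_{0}^{\infty} - \frac{3}{a^{2} + s^{2}} \, ds = - \frac{3 \pi}{2 a}.$$

Differentiating under the integral sign with respect to $a$,
$$\frac{dJ}{da} = \int_{0}^{\infty} \frac{6 a}{\left(a^{2} + s^{2}\right)^{2}} \, ds = \frac{3 \pi}{2 a^{2}},$$
so $\int_{0}^{\infty} - \frac{3}{\left(a^{2} + s^{2}\right)^{2}} \, ds = - \frac{3 \pi}{4 a^{3}}$.

Setting $a = \frac{5}{3}$:
$$I = - \frac{81 \pi}{500}.$$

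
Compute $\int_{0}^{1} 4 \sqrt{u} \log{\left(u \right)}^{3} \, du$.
$- \frac{128}{27}$

Begin with the known integral
$$J(a) = \int_{0}^{1} 4 u^{a} \, du = \frac{4}{a + 1}.$$

Differentiating under the integral sign brings down a factor of $\ln u$:
$$\frac{dJ}{da} = \int_{0}^{1} 4 u^{a} \log{\left(u \right)} \, du = - \frac{4}{\left(a + 1\right)^{2}}.$$

Repeating $3$ times in total — each differentiation brings down another $\ln u$ — gives
$$\frac{d^{3}J}{da^{3}} = \int_{0}^{1} 4 u^{a} \log{\left(u \right)}^{3} \, du = - \frac{24}{\left(a + 1\right)^{4}},$$
and the integrand here is exactly the target integrand, so $I = - \frac{24}{\left(a + 1\right)^{4}}$.

Setting $a = \frac{1}{2}$:
$$I = - \frac{128}{27}.$$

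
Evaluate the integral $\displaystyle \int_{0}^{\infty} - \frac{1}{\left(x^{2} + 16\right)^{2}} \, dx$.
$- \frac{\pi}{256}$

Start from the standard arctangent integral
$$J(a) = \int_{0}^{\infty} - \frac{1}{a^{2} + x^{2}} \, dx = - \frac{\pi}{2 a}.$$

Differentiating under the integral sign with respect to $a$,
$$\frac{dJ}{da} = \int_{0}^{\infty} \frac{2 a}{\left(a^{2} + x^{2}\right)^{2}} \, dx = \frac{\pi}{2 a^{2}},$$
so $\int_{0}^{\infty} - \frac{1}{\left(a^{2} + x^{2}\right)^{2}} \, dx = - \frac{\pi}{4 a^{3}}$.

Setting $a = 4$:
$$I = - \frac{\pi}{256}.$$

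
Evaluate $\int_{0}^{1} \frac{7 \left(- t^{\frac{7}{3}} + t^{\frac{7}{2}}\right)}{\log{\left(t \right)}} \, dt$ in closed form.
$\log{\left(\frac{10460353203}{1280000000} \right)}$

Introduce a parameter $a$ in the exponent: let $I(a) = \int_{0}^{1} \frac{7 \left(- t^{\frac{7}{3}} + t^{a}\right)}{\log{\left(t \right)}} \, dt$.

Since $\dfrac{\partial}{\partial a}\,t^{a} = t^{a} \ln t$, the $\ln t$ in the denominator cancels and
$$\frac{dI}{da} = \int_{0}^{1} 7 t^{a} \, dt = 7 \left[\frac{t^{a+1}}{a+1}\right]_0^1 = \frac{7}{a + 1}.$$

Integrating with respect to $a$ gives $I(a) = \log{\left(\frac{2187 \left(a + 1\right)^{7}}{10000000} \right)} + C$.

At $a = \frac{7}{3}$ the integrand is identically $0$, so $I(\frac{7}{3}) = 0$. The closed form gives $0$, hence $C = 0$.

Setting $a = \frac{7}{2}$:
$$I = \log{\left(\frac{10460353203}{1280000000} \right)}.$$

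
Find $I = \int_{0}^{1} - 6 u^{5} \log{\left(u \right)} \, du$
$\frac{1}{6}$

Begin with the known integral
$$J(a) = \int_{0}^{1} - 6 u^{a} \, du = - \frac{6}{a + 1}.$$

Differentiating under the integral sign brings down a factor of $\ln u$:
$$\frac{dJ}{da} = \int_{0}^{1} - 6 u^{a} \log{\left(u \right)} \, du = \frac{6}{\left(a + 1\right)^{2}}.$$

The integral on the left is $I$, so $I = \frac{6}{\left(a + 1\right)^{2}}$.

Setting $a = 5$:
$$I = \frac{1}{6}.$$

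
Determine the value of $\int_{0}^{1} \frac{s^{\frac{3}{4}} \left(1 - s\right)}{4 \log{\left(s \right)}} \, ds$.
$- \frac{\log{\left(11 \right)}}{4} + \frac{\log{\left(7 \right)}}{4}$

Introduce a parameter $a$ in the exponent: let $I(a) = \int_{0}^{1} \frac{- s^{\frac{7}{4}} + s^{a}}{4 \log{\left(s \right)}} \, ds$.

Since $\dfrac{\partial}{\partial a}\,s^{a} = s^{a} \ln s$, the $\ln s$ in the denominator cancels and
$$\frac{dI}{da} = \int_{0}^{1} \frac{1}{4} s^{a} \, ds = \frac{1}{4} \left[\frac{s^{a+1}}{a+1}\right]_0^1 = \frac{1}{4 \left(a + 1\right)}.$$

Integrating with respect to $a$ gives $I(a) = \frac{\log{\left(a + 1 \right)}}{4} - \frac{\log{\left(11 \right)}}{4} + \frac{\log{\left(2 \right)}}{2} + C$.

At $a = \frac{7}{4}$ the integrand is identically $0$, so $I(\frac{7}{4}) = 0$. The closed form gives $0$, hence $C = 0$.

Setting $a = \frac{3}{4}$:
$$I = - \frac{\log{\left(11 \right)}}{4} + \frac{\log{\left(7 \right)}}{4}.$$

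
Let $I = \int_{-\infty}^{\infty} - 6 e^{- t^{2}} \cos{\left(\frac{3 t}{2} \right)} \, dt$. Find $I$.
$- \frac{6 \sqrt{\pi}}{e^{\frac{9}{16}}}$

Let $b$ denote the cosine frequency and define $I(b) = \int_{-\infty}^{\infty} - 6 e^{- t^{2}} \cos{\left(b t \right)} \, dt$.

Differentiating under the integral sign,
$$I'(b) = \int_{-\infty}^{\infty} 6 t e^{- t^{2}} \sin{\left(b t \right)} \, dt.$$

Integrate $\int_{-\infty}^{\infty} t \sin(b t)\, e^{- t^{2}}\, dt$ by parts with $u = \sin(b t)$ and $dv = t\, e^{- t^{2}}\, dt$, giving $v = - \frac{e^{- t^{2}}}{2}$. The boundary term vanishes and
$$\int_{-\infty}^{\infty} t \sin(b t)\, e^{- t^{2}}\, dt = \frac{b}{2} \int_{-\infty}^{\infty} \cos(b t)\, e^{- t^{2}}\, dt,$$
so $I'(b) = - \frac{b}{2}\, I(b)$.

This is a separable first-order ODE; solving with the initial condition $I(0) = \int_{-\infty}^{\infty} - 6 e^{- t^{2}}\,dt = - 6 \sqrt{\pi}$ gives
$$I(b) = - 6 \sqrt{\pi} e^{- \frac{b^{2}}{4}}.$$

Setting $b = \frac{3}{2}$:
$$I = - \frac{6 \sqrt{\pi}}{e^{\frac{9}{16}}}.$$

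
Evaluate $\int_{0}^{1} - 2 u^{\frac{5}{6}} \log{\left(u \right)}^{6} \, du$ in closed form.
$- \frac{403107840}{19487171}$

Begin with the known integral
$$J(a) = \int_{0}^{1} - 2 u^{a} \, du = - \frac{2}{a + 1}.$$

Differentiating under the integral sign brings down a factor of $\ln u$:
$$\frac{dJ}{da} = \int_{0}^{1} - 2 u^{a} \log{\left(u \right)} \, du = \frac{2}{\left(a + 1\right)^{2}}.$$

Repeating $6$ times in total — each differentiation brings down another $\ln u$ — gives
$$\frac{d^{6}J}{da^{6}} = \int_{0}^{1} - 2 u^{a} \log{\left(u \right)}^{6} \, du = - \frac{1440}{\left(a + 1\right)^{7}},$$
and the integrand here is exactly the target integrand, so $I = - \frac{1440}{\left(a + 1\right)^{7}}$.

Setting $a = \frac{5}{6}$:
$$I = - \frac{403107840}{19487171}.$$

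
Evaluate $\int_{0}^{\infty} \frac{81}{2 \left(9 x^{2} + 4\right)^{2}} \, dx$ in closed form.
$\frac{27 \pi}{64}$

Begin with the known result
$$J(a) = \int_{0}^{\infty} \frac{1}{2 \left(a^{2} + x^{2}\right)} \, dx = \frac{\pi}{4 a}.$$

Differentiating under the integral sign with respect to $a$,
$$\frac{dJ}{da} = \int_{0}^{\infty} - \frac{a}{\left(a^{2} + x^{2}\right)^{2}} \, dx = - \frac{\pi}{4 a^{2}},$$
so $\int_{0}^{\infty} \frac{1}{2 \left(a^{2} + x^{2}\right)^{2}} \, dx = \frac{\pi}{8 a^{3}}$.

Setting $a = \frac{2}{3}$:
$$I = \frac{27 \pi}{64}.$$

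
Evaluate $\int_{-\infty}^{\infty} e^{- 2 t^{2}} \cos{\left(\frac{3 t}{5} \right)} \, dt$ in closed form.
$\frac{\sqrt{2} \sqrt{\pi}}{2 e^{\frac{9}{200}}}$

Let $b$ denote the cosine frequency and define $I(b) = \int_{-\infty}^{\infty} e^{- 2 t^{2}} \cos{\left(b t \right)} \, dt$.

Differentiating under the integral sign,
$$I'(b) = \int_{-\infty}^{\infty} - t e^{- 2 t^{2}} \sin{\left(b t \right)} \, dt.$$

Integrate $\int_{-\infty}^{\infty} t \sin(b t)\, e^{- 2 t^{2}}\, dt$ by parts with $u = \sin(b t)$ and $dv = t\, e^{- 2 t^{2}}\, dt$, giving $v = - \frac{e^{- 2 t^{2}}}{4}$. The boundary term vanishes and
$$\int_{-\infty}^{\infty} t \sin(b t)\, e^{- 2 t^{2}}\, dt = \frac{b}{4} \int_{-\infty}^{\infty} \cos(b t)\, e^{- 2 t^{2}}\, dt,$$
so $I'(b) = - \frac{b}{4}\, I(b)$.

This is a separable first-order ODE; solving with the initial condition $I(0) = \int_{-\infty}^{\infty} e^{- 2 t^{2}}\,dt = \frac{\sqrt{2} \sqrt{\pi}}{2}$ gives
$$I(b) = \frac{\sqrt{2} \sqrt{\pi} e^{- \frac{b^{2}}{8}}}{2}.$$

Setting $b = \frac{3}{5}$:
$$I = \frac{\sqrt{2} \sqrt{\pi}}{2 e^{\frac{9}{200}}}.$$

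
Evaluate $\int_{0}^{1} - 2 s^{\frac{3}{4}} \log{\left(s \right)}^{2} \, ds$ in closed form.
$- \frac{256}{343}$

Start from the elementary integral
$$J(a) = \int_{0}^{1} - 2 s^{a} \, ds = - \frac{2}{a + 1}.$$

Differentiating under the integral sign brings down a factor of $\ln s$:
$$\frac{dJ}{da} = \int_{0}^{1} - 2 s^{a} \log{\left(s \right)} \, ds = \frac{2}{\left(a + 1\right)^{2}}.$$

Repeating twice in total — each differentiation brings down another $\ln s$ — gives
$$\frac{d^{2}J}{da^{2}} = \int_{0}^{1} - 2 s^{a} \log{\left(s \right)}^{2} \, ds = - \frac{4}{\left(a + 1\right)^{3}},$$
and the integrand here is exactly the target integrand, so $I = - \frac{4}{\left(a + 1\right)^{3}}$.

Setting $a = \frac{3}{4}$:
$$I = - \frac{256}{343}.$$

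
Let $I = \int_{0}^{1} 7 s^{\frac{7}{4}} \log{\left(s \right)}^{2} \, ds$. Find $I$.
$\frac{896}{1331}$

Start from the elementary integral
$$J(a) = \int_{0}^{1} 7 s^{a} \, ds = \frac{7}{a + 1}.$$

Differentiating under the integral sign brings down a factor of $\ln s$:
$$\frac{dJ}{da} = \int_{0}^{1} 7 s^{a} \log{\left(s \right)} \, ds = - \frac{7}{\left(a + 1\right)^{2}}.$$

Repeating twice in total — each differentiation brings down another $\ln s$ — gives
$$\frac{d^{2}J}{da^{2}} = \int_{0}^{1} 7 s^{a} \log{\left(s \right)}^{2} \, ds = \frac{14}{\left(a + 1\right)^{3}},$$
and the integrand here is exactly the target integrand, so $I = \frac{14}{\left(a + 1\right)^{3}}$.

Setting $a = \frac{7}{4}$:
$$I = \frac{896}{1331}.$$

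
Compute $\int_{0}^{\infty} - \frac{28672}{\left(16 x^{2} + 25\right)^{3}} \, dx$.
$- \frac{1344 \pi}{3125}$

Begin with the known result
$$J(a) = \int_{0}^{\infty} - \frac{7}{a^{2} + x^{2}} \, dx = - \frac{7 \pi}{2 a}.$$

Differentiating under the integral sign with respect to $a$,
$$\frac{dJ}{da} = \int_{0}^{\infty} \frac{14 a}{\left(a^{2} + x^{2}\right)^{2}} \, dx = \frac{7 \pi}{2 a^{2}},$$
so $\int_{0}^{\infty} - \frac{7}{\left(a^{2} + x^{2}\right)^{2}} \, dx = - \frac{7 \pi}{4 a^{3}}$.

Repeating — each differentiation of $1/(x^2+a^2)^j$ produces $-2ja/(x^2+a^2)^{j+1}$ — and dividing through by $-2ja$ at each step yields, after $2$ differentiations in total,
$$\int_{0}^{\infty} - \frac{7}{\left(a^{2} + x^{2}\right)^{3}} \, dx = - \frac{21 \pi}{16 a^{5}}.$$

Setting $a = \frac{5}{4}$:
$$I = - \frac{1344 \pi}{3125}.$$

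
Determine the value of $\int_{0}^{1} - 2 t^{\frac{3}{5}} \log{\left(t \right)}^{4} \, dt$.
$- \frac{9375}{2048}$

Begin with the known integral
$$J(a) = \int_{0}^{1} - 2 t^{a} \, dt = - \frac{2}{a + 1}.$$

Differentiating under the integral sign brings down a factor of $\ln t$:
$$\frac{dJ}{da} = \int_{0}^{1} - 2 t^{a} \log{\left(t \right)} \, dt = \frac{2}{\left(a + 1\right)^{2}}.$$

Repeating $4$ times in total — each differentiation brings down another $\ln t$ — gives
$$\frac{d^{4}J}{da^{4}} = \int_{0}^{1} - 2 t^{a} \log{\left(t \right)}^{4} \, dt = - \frac{48}{\left(a + 1\right)^{5}},$$
and the integrand here is exactly the target integrand, so $I = - \frac{48}{\left(a + 1\right)^{5}}$.

Setting $a = \frac{3}{5}$:
$$I = - \frac{9375}{2048}.$$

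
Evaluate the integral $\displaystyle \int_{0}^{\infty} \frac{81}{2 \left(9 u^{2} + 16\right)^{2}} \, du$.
$\frac{27 \pi}{512}$

Recall the elementary integral
$$J(a) = \int_{0}^{\infty} \frac{1}{2 \left(a^{2} + u^{2}\right)} \, du = \frac{\pi}{4 a}.$$

Differentiating under the integral sign with respect to $a$,
$$\frac{dJ}{da} = \int_{0}^{\infty} - \frac{a}{\left(a^{2} + u^{2}\right)^{2}} \, du = - \frac{\pi}{4 a^{2}},$$
so $\int_{0}^{\infty} \frac{1}{2 \left(a^{2} + u^{2}\right)^{2}} \, du = \frac{\pi}{8 a^{3}}$.

Setting $a = \frac{4}{3}$:
$$I = \frac{27 \pi}{512}.$$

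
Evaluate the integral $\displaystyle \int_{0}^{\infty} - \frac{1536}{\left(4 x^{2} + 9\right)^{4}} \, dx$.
$- \frac{40 \pi}{729}$

Recall the elementary integral
$$J(a) = \int_{0}^{\infty} - \frac{6}{a^{2} + x^{2}} \, dx = - \frac{3 \pi}{a}.$$

Differentiating under the integral sign with respect to $a$,
$$\frac{dJ}{da} = \int_{0}^{\infty} \frac{12 a}{\left(a^{2} + x^{2}\right)^{2}} \, dx = \frac{3 \pi}{a^{2}},$$
so $\int_{0}^{\infty} - \frac{6}{\left(a^{2} + x^{2}\right)^{2}} \, dx = - \frac{3 \pi}{2 a^{3}}$.

Repeating — each differentiation of $1/(x^2+a^2)^j$ produces $-2ja/(x^2+a^2)^{j+1}$ — and dividing through by $-2ja$ at each step yields, after $3$ differentiations in total,
$$\int_{0}^{\infty} - \frac{6}{\left(a^{2} + x^{2}\right)^{4}} \, dx = - \frac{15 \pi}{16 a^{7}}.$$

Setting $a = \frac{3}{2}$:
$$I = - \frac{40 \pi}{729}.$$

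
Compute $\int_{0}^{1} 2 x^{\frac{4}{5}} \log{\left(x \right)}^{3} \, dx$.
$- \frac{2500}{2187}$

Begin with the known integral
$$J(a) = \int_{0}^{1} 2 x^{a} \, dx = \frac{2}{a + 1}.$$

Differentiating under the integral sign brings down a factor of $\ln x$:
$$\frac{dJ}{da} = \int_{0}^{1} 2 x^{a} \log{\left(x \right)} \, dx = - \frac{2}{\left(a + 1\right)^{2}}.$$

Repeating $3$ times in total — each differentiation brings down another $\ln x$ — gives
$$\frac{d^{3}J}{da^{3}} = \int_{0}^{1} 2 x^{a} \log{\left(x \right)}^{3} \, dx = - \frac{12}{\left(a + 1\right)^{4}},$$
and the integrand here is exactly the target integrand, so $I = - \frac{12}{\left(a + 1\right)^{4}}$.

Setting $a = \frac{4}{5}$:
$$I = - \frac{2500}{2187}.$$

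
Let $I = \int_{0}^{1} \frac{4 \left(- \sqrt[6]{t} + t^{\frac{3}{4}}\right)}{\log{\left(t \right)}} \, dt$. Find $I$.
$- \log{\left(\frac{16}{81} \right)}$

Consider the one-parameter family: let $I(a) = \int_{0}^{1} \frac{4 \left(t^{\frac{3}{4}} - t^{a}\right)}{\log{\left(t \right)}} \, dt$.

Since $\dfrac{\partial}{\partial a}\,t^{a} = t^{a} \ln t$, the $\ln t$ in the denominator cancels and
$$\frac{dI}{da} = \int_{0}^{1} -4 t^{a} \, dt = -4 \left[\frac{t^{a+1}}{a+1}\right]_0^1 = - \frac{4}{a + 1}.$$

Integrating with respect to $a$ gives $I(a) = - \log{\left(\frac{256 \left(a + 1\right)^{4}}{2401} \right)} + C$.

At $a = \frac{3}{4}$ the integrand is identically $0$, so $I(\frac{3}{4}) = 0$. The closed form gives $0$, hence $C = 0$.

Setting $a = \frac{1}{6}$:
$$I = - \log{\left(\frac{16}{81} \right)}.$$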